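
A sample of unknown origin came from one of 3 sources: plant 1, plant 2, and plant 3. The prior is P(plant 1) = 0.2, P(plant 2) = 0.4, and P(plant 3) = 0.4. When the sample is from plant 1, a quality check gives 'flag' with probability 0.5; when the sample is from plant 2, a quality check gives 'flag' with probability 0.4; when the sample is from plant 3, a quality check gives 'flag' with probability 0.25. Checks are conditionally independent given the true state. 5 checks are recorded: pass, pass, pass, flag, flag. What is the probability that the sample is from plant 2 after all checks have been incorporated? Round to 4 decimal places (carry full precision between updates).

0.4515

After 'pass': normaliser = 0.5·0.2000 + 0.6·0.4000 + 0.75·0.4000; P(plant 1) ≈ 0.1562, P(plant 2) ≈ 0.3750, P(plant 3) ≈ 0.4688
After 'pass': normaliser = 0.5·0.1562 + 0.6·0.3750 + 0.75·0.4688; P(plant 1) ≈ 0.1193, P(plant 2) ≈ 0.3437, P(plant 3) ≈ 0.5370
After 'pass': normaliser = 0.5·0.1193 + 0.6·0.3437 + 0.75·0.5370; P(plant 1) ≈ 0.0892, P(plant 2) ≈ 0.3084, P(plant 3) ≈ 0.6024
After 'flag': normaliser = 0.5·0.0892 + 0.4·0.3084 + 0.25·0.6024; P(plant 1) ≈ 0.1401, P(plant 2) ≈ 0.3872, P(plant 3) ≈ 0.4727
After 'flag': normaliser = 0.5·0.1401 + 0.4·0.3872 + 0.25·0.4727; P(plant 1) ≈ 0.2041, P(plant 2) ≈ 0.4515, P(plant 3) ≈ 0.3444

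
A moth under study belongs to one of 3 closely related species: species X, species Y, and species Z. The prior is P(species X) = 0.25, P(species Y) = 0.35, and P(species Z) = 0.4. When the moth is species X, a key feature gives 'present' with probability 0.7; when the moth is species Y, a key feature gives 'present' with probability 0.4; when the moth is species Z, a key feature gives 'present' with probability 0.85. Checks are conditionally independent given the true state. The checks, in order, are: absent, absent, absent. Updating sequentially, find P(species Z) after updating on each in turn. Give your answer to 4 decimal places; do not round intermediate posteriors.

After 'absent': normaliser = 0.3·0.2500 + 0.6·0.3500 + 0.15·0.4000; P(species X) ≈ 0.2174, P(species Y) ≈ 0.6087, P(species Z) ≈ 0.1739
After 'absent': normaliser = 0.3·0.2174 + 0.6·0.6087 + 0.15·0.1739; P(species X) ≈ 0.1429, P(species Y) ≈ 0.8000, P(species Z) ≈ 0.0571
After 'absent': normaliser = 0.3·0.1429 + 0.6·0.8000 + 0.15·0.0571; P(species X) ≈ 0.0806, P(species Y) ≈ 0.9032, P(species Z) ≈ 0.0161

0.0161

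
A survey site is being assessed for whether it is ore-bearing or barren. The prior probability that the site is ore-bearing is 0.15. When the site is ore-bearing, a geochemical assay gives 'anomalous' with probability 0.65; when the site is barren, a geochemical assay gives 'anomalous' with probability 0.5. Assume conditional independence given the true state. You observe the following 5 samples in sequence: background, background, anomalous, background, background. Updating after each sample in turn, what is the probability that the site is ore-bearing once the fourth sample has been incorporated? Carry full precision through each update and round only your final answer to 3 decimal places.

After 'background': P(ore) = 0.35·0.1500 / (0.35·0.1500 + 0.5·0.8500) ≈ 0.1099
After 'background': P(ore) = 0.35·0.1099 / (0.35·0.1099 + 0.5·0.8901) ≈ 0.0796
After 'anomalous': P(ore) = 0.65·0.0796 / (0.65·0.0796 + 0.5·0.9204) ≈ 0.1011
After 'background': P(ore) = 0.35·0.1011 / (0.35·0.1011 + 0.5·0.8989) ≈ 0.0729

0.073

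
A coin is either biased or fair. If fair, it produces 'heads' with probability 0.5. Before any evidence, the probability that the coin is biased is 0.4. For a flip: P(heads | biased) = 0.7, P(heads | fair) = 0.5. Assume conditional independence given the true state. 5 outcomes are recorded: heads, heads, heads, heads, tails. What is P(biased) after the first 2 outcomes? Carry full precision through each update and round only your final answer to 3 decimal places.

0.566

Each posterior becomes the prior for the next update.
After 'heads': P(biased) = 0.7·0.4000 / (0.7·0.4000 + 0.5·0.6000) ≈ 0.4828
After 'heads': P(biased) = 0.7·0.4828 / (0.7·0.4828 + 0.5·0.5172) ≈ 0.5665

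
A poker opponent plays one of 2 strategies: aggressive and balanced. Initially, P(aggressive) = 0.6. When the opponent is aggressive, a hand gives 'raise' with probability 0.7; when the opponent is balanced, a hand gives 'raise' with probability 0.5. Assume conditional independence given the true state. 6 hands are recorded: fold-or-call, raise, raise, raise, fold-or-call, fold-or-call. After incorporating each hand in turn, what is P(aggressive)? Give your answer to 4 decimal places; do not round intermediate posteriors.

0.4706

Each posterior becomes the prior for the next update.
After 'fold-or-call': P(aggressive) = 0.3·0.6000 / (0.3·0.6000 + 0.5·0.4000) ≈ 0.4737
After 'raise': P(aggressive) = 0.7·0.4737 / (0.7·0.4737 + 0.5·0.5263) ≈ 0.5575
After 'raise': P(aggressive) = 0.7·0.5575 / (0.7·0.5575 + 0.5·0.4425) ≈ 0.6382
After 'raise': P(aggressive) = 0.7·0.6382 / (0.7·0.6382 + 0.5·0.3618) ≈ 0.7118
After 'fold-or-call': P(aggressive) = 0.3·0.7118 / (0.3·0.7118 + 0.5·0.2882) ≈ 0.5971
After 'fold-or-call': P(aggressive) = 0.3·0.5971 / (0.3·0.5971 + 0.5·0.4029) ≈ 0.4706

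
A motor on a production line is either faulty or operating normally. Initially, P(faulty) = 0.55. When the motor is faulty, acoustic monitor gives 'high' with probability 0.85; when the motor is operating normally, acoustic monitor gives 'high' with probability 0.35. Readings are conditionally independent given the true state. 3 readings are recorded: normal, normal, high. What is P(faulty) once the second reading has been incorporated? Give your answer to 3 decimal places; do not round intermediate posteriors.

0.061

After 'normal': P(faulty) = 0.15·0.5500 / (0.15·0.5500 + 0.65·0.4500) ≈ 0.2200
After 'normal': P(faulty) = 0.15·0.2200 / (0.15·0.2200 + 0.65·0.7800) ≈ 0.0611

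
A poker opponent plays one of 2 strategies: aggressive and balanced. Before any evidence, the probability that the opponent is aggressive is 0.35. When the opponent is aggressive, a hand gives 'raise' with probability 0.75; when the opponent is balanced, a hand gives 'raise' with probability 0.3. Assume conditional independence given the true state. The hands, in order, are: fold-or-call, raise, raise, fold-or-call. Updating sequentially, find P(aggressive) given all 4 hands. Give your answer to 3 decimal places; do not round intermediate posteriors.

After 'fold-or-call': P(aggressive) = 0.25·0.3500 / (0.25·0.3500 + 0.7·0.6500) ≈ 0.1613
After 'raise': P(aggressive) = 0.75·0.1613 / (0.75·0.1613 + 0.3·0.8387) ≈ 0.3247
After 'raise': P(aggressive) = 0.75·0.3247 / (0.75·0.3247 + 0.3·0.6753) ≈ 0.5459
After 'fold-or-call': P(aggressive) = 0.25·0.5459 / (0.25·0.5459 + 0.7·0.4541) ≈ 0.3003

0.300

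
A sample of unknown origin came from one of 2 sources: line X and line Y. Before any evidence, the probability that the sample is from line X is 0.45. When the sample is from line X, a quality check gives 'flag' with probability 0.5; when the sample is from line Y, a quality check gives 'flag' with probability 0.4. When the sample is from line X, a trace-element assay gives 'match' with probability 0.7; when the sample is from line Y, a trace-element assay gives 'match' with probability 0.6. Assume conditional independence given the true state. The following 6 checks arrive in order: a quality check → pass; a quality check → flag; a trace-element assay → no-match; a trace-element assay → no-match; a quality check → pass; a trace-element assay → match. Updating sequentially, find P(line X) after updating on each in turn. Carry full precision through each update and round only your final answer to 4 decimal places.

After a quality check='pass': P(line X) = 0.5·0.4500 / (0.5·0.4500 + 0.6·0.5500) ≈ 0.4054
After a quality check='flag': P(line X) = 0.5·0.4054 / (0.5·0.4054 + 0.4·0.5946) ≈ 0.4601
After a trace-element assay='no-match': P(line X) = 0.3·0.4601 / (0.3·0.4601 + 0.4·0.5399) ≈ 0.3899
After a trace-element assay='no-match': P(line X) = 0.3·0.3899 / (0.3·0.3899 + 0.4·0.6101) ≈ 0.3241
After a quality check='pass': P(line X) = 0.5·0.3241 / (0.5·0.3241 + 0.6·0.6759) ≈ 0.2855
After a trace-element assay='match': P(line X) = 0.7·0.2855 / (0.7·0.2855 + 0.6·0.7145) ≈ 0.3179

0.3179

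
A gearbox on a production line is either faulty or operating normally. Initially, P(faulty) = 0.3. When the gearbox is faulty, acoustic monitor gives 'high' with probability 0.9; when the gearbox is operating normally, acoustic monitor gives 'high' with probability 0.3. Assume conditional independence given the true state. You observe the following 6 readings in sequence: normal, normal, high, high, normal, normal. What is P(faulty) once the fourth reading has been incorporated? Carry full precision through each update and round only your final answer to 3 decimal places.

Each posterior becomes the prior for the next update.
After 'normal': P(faulty) = 0.1·0.3000 / (0.1·0.3000 + 0.7·0.7000) ≈ 0.0577
After 'normal': P(faulty) = 0.1·0.0577 / (0.1·0.0577 + 0.7·0.9423) ≈ 0.0087
After 'high': P(faulty) = 0.9·0.0087 / (0.9·0.0087 + 0.3·0.9913) ≈ 0.0256
After 'high': P(faulty) = 0.9·0.0256 / (0.9·0.0256 + 0.3·0.9744) ≈ 0.0730

0.073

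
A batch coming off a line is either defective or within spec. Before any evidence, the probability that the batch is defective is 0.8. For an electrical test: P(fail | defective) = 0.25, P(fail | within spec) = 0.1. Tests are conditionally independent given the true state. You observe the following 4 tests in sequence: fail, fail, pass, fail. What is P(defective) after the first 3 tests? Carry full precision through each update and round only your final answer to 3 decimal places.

0.954

After 'fail': P(defective) = 0.25·0.8000 / (0.25·0.8000 + 0.1·0.2000) ≈ 0.9091
After 'fail': P(defective) = 0.25·0.9091 / (0.25·0.9091 + 0.1·0.0909) ≈ 0.9615
After 'pass': P(defective) = 0.75·0.9615 / (0.75·0.9615 + 0.9·0.0385) ≈ 0.9542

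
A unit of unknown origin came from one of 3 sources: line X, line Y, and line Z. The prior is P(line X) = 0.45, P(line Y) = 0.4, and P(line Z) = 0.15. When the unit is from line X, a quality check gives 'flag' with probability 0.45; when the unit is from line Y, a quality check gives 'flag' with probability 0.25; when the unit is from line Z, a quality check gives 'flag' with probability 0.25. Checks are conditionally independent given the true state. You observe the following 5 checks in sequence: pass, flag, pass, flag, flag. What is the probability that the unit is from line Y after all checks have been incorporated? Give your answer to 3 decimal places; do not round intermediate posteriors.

After 'pass': normaliser = 0.55·0.4500 + 0.75·0.4000 + 0.75·0.1500; P(line X) ≈ 0.3750, P(line Y) ≈ 0.4545, P(line Z) ≈ 0.1705
After 'flag': normaliser = 0.45·0.3750 + 0.25·0.4545 + 0.25·0.1705; P(line X) ≈ 0.5192, P(line Y) ≈ 0.3497, P(line Z) ≈ 0.1311
After 'pass': normaliser = 0.55·0.5192 + 0.75·0.3497 + 0.75·0.1311; P(line X) ≈ 0.4420, P(line Y) ≈ 0.4058, P(line Z) ≈ 0.1522
After 'flag': normaliser = 0.45·0.4420 + 0.25·0.4058 + 0.25·0.1522; P(line X) ≈ 0.5877, P(line Y) ≈ 0.2998, P(line Z) ≈ 0.1124
After 'flag': normaliser = 0.45·0.5877 + 0.25·0.2998 + 0.25·0.1124; P(line X) ≈ 0.7196, P(line Y) ≈ 0.2039, P(line Z) ≈ 0.0765

0.204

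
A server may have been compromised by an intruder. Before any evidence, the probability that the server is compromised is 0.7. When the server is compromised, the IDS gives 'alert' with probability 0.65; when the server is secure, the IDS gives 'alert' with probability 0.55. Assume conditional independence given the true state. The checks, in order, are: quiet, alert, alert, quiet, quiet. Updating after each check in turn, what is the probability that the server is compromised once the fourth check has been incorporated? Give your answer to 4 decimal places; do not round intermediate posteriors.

0.6635

After 'quiet': P(compromised) = 0.35·0.7000 / (0.35·0.7000 + 0.45·0.3000) ≈ 0.6447
After 'alert': P(compromised) = 0.65·0.6447 / (0.65·0.6447 + 0.55·0.3553) ≈ 0.6820
After 'alert': P(compromised) = 0.65·0.6820 / (0.65·0.6820 + 0.55·0.3180) ≈ 0.7171
After 'quiet': P(compromised) = 0.35·0.7171 / (0.35·0.7171 + 0.45·0.2829) ≈ 0.6635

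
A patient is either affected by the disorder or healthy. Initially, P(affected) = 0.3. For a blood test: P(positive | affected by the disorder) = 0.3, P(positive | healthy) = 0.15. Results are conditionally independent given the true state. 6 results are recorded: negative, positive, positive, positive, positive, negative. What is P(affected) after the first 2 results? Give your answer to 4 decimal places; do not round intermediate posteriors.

Apply Bayes' rule sequentially, carrying P(affected) forward.
After 'negative': P(affected) = 0.7·0.3000 / (0.7·0.3000 + 0.85·0.7000) ≈ 0.2609
After 'positive': P(affected) = 0.3·0.2609 / (0.3·0.2609 + 0.15·0.7391) ≈ 0.4138

0.4138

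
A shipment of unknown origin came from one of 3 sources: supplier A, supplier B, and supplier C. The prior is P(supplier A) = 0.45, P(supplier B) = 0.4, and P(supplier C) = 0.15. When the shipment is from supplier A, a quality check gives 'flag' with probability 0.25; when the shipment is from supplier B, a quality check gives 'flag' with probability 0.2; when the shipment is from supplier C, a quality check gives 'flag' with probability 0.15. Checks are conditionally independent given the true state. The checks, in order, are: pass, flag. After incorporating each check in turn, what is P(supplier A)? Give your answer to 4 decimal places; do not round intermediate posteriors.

After 'pass': normaliser = 0.75·0.4500 + 0.8·0.4000 + 0.85·0.1500; P(supplier A) ≈ 0.4299, P(supplier B) ≈ 0.4076, P(supplier C) ≈ 0.1624
After 'flag': normaliser = 0.25·0.4299 + 0.2·0.4076 + 0.15·0.1624; P(supplier A) ≈ 0.5037, P(supplier B) ≈ 0.3821, P(supplier C) ≈ 0.1142

0.5037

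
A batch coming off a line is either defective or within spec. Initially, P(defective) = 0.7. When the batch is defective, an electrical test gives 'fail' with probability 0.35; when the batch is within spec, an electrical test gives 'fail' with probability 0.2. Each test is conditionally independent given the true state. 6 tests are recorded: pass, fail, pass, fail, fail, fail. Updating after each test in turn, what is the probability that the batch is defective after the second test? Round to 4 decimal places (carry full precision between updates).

After 'pass': P(defective) = 0.65·0.7000 / (0.65·0.7000 + 0.8·0.3000) ≈ 0.6547
After 'fail': P(defective) = 0.35·0.6547 / (0.35·0.6547 + 0.2·0.3453) ≈ 0.7684

0.7684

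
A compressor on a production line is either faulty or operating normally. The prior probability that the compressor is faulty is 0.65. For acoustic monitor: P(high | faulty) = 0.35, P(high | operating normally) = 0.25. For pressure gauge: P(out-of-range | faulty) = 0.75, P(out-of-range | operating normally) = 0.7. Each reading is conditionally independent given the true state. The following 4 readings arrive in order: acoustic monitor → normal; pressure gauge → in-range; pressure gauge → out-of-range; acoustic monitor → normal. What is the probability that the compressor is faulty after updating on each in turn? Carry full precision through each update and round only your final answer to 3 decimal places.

After acoustic monitor='normal': P(faulty) = 0.65·0.6500 / (0.65·0.6500 + 0.75·0.3500) ≈ 0.6168
After pressure gauge='in-range': P(faulty) = 0.25·0.6168 / (0.25·0.6168 + 0.3·0.3832) ≈ 0.5729
After pressure gauge='out-of-range': P(faulty) = 0.75·0.5729 / (0.75·0.5729 + 0.7·0.4271) ≈ 0.5897
After acoustic monitor='normal': P(faulty) = 0.65·0.5897 / (0.65·0.5897 + 0.75·0.4103) ≈ 0.5547

0.555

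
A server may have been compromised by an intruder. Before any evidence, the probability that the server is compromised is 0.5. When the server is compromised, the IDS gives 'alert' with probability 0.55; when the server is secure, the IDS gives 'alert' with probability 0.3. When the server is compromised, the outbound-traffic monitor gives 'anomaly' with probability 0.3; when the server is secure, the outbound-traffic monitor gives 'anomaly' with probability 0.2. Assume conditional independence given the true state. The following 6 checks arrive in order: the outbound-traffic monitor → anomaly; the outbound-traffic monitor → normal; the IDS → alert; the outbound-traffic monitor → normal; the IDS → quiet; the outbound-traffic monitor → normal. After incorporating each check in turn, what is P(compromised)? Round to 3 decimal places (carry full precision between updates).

After the outbound-traffic monitor='anomaly': P(compromised) = 0.3·0.5000 / (0.3·0.5000 + 0.2·0.5000) ≈ 0.6000
After the outbound-traffic monitor='normal': P(compromised) = 0.7·0.6000 / (0.7·0.6000 + 0.8·0.4000) ≈ 0.5676
After the IDS='alert': P(compromised) = 0.55·0.5676 / (0.55·0.5676 + 0.3·0.4324) ≈ 0.7064
After the outbound-traffic monitor='normal': P(compromised) = 0.7·0.7064 / (0.7·0.7064 + 0.8·0.2936) ≈ 0.6780
After the IDS='quiet': P(compromised) = 0.45·0.6780 / (0.45·0.6780 + 0.7·0.3220) ≈ 0.5751
After the outbound-traffic monitor='normal': P(compromised) = 0.7·0.5751 / (0.7·0.5751 + 0.8·0.4249) ≈ 0.5422

0.542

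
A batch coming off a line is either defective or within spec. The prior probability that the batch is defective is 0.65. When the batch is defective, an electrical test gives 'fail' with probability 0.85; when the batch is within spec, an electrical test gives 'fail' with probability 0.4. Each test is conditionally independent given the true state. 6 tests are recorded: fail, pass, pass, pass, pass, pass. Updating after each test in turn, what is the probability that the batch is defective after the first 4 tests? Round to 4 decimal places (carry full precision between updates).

Apply Bayes' rule sequentially, carrying P(defective) forward.
After 'fail': P(defective) = 0.85·0.6500 / (0.85·0.6500 + 0.4·0.3500) ≈ 0.7978
After 'pass': P(defective) = 0.15·0.7978 / (0.15·0.7978 + 0.6·0.2022) ≈ 0.4966
After 'pass': P(defective) = 0.15·0.4966 / (0.15·0.4966 + 0.6·0.5034) ≈ 0.1979
After 'pass': P(defective) = 0.15·0.1979 / (0.15·0.1979 + 0.6·0.8021) ≈ 0.0581

0.0581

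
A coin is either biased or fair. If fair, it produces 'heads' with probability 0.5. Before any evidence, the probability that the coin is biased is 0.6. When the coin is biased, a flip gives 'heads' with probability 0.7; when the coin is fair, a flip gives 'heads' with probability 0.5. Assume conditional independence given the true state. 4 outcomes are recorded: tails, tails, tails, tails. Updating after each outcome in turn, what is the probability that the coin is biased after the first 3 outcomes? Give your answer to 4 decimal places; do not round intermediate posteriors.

0.2447

After 'tails': P(biased) = 0.3·0.6000 / (0.3·0.6000 + 0.5·0.4000) ≈ 0.4737
After 'tails': P(biased) = 0.3·0.4737 / (0.3·0.4737 + 0.5·0.5263) ≈ 0.3506
After 'tails': P(biased) = 0.3·0.3506 / (0.3·0.3506 + 0.5·0.6494) ≈ 0.2447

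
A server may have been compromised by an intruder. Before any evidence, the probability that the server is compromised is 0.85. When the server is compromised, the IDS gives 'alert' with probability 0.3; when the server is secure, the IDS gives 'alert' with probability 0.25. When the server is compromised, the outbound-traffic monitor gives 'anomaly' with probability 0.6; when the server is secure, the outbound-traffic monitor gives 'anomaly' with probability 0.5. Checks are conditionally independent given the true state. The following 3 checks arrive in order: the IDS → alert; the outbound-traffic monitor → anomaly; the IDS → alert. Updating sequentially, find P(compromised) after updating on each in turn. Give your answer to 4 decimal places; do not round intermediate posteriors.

0.9073

Apply Bayes' rule sequentially, carrying P(compromised) forward.
After the IDS='alert': P(compromised) = 0.3·0.8500 / (0.3·0.8500 + 0.25·0.1500) ≈ 0.8718
After the outbound-traffic monitor='anomaly': P(compromised) = 0.6·0.8718 / (0.6·0.8718 + 0.5·0.1282) ≈ 0.8908
After the IDS='alert': P(compromised) = 0.3·0.8908 / (0.3·0.8908 + 0.25·0.1092) ≈ 0.9073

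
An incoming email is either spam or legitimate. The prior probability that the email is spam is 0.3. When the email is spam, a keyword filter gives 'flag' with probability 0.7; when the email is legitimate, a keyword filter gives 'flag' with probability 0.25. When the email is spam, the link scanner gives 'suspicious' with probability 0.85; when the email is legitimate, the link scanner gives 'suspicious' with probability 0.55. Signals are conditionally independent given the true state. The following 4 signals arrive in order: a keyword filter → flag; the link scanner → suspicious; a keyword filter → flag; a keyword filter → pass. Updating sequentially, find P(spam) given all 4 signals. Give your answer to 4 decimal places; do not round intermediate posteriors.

0.6750

Each posterior becomes the prior for the next update.
After a keyword filter='flag': P(spam) = 0.7·0.3000 / (0.7·0.3000 + 0.25·0.7000) ≈ 0.5455
After the link scanner='suspicious': P(spam) = 0.85·0.5455 / (0.85·0.5455 + 0.55·0.4545) ≈ 0.6497
After a keyword filter='flag': P(spam) = 0.7·0.6497 / (0.7·0.6497 + 0.25·0.3503) ≈ 0.8385
After a keyword filter='pass': P(spam) = 0.3·0.8385 / (0.3·0.8385 + 0.75·0.1615) ≈ 0.6750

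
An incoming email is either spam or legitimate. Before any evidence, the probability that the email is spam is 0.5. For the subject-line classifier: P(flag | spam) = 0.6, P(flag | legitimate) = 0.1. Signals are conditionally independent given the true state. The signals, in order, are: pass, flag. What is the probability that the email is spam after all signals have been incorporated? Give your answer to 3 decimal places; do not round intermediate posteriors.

After 'pass': P(spam) = 0.4·0.5000 / (0.4·0.5000 + 0.9·0.5000) ≈ 0.3077
After 'flag': P(spam) = 0.6·0.3077 / (0.6·0.3077 + 0.1·0.6923) ≈ 0.7273

0.727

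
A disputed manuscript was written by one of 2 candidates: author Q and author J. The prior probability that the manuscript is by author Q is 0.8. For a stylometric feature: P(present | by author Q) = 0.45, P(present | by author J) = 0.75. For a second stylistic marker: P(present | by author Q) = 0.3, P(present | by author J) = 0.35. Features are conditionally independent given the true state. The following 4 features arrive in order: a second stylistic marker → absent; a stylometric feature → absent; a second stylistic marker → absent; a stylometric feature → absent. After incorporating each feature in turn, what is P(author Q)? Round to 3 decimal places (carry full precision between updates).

0.957

Apply Bayes' rule sequentially, carrying P(author Q) forward.
After a second stylistic marker='absent': P(author Q) = 0.7·0.8000 / (0.7·0.8000 + 0.65·0.2000) ≈ 0.8116
After a stylometric feature='absent': P(author Q) = 0.55·0.8116 / (0.55·0.8116 + 0.25·0.1884) ≈ 0.9046
After a second stylistic marker='absent': P(author Q) = 0.7·0.9046 / (0.7·0.9046 + 0.65·0.0954) ≈ 0.9108
After a stylometric feature='absent': P(author Q) = 0.55·0.9108 / (0.55·0.9108 + 0.25·0.0892) ≈ 0.9574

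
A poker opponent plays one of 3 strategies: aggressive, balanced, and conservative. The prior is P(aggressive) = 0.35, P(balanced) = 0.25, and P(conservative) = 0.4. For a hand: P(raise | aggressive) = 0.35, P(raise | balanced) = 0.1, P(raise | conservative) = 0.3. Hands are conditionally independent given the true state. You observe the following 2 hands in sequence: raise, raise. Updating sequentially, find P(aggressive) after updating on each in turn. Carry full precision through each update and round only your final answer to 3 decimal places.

Apply Bayes' rule sequentially, carrying P(aggressive) forward.
After 'raise': normaliser = 0.35·0.3500 + 0.1·0.2500 + 0.3·0.4000; P(aggressive) ≈ 0.4579, P(balanced) ≈ 0.0935, P(conservative) ≈ 0.4486
After 'raise': normaliser = 0.35·0.4579 + 0.1·0.0935 + 0.3·0.4486; P(aggressive) ≈ 0.5269, P(balanced) ≈ 0.0307, P(conservative) ≈ 0.4424

0.527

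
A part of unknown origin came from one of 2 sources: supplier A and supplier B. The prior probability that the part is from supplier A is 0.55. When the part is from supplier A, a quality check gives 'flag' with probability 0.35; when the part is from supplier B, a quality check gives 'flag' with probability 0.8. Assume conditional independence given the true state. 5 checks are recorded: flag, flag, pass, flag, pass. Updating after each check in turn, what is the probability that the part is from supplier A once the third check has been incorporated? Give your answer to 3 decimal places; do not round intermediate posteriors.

After 'flag': P(supplier A) = 0.35·0.5500 / (0.35·0.5500 + 0.8·0.4500) ≈ 0.3484
After 'flag': P(supplier A) = 0.35·0.3484 / (0.35·0.3484 + 0.8·0.6516) ≈ 0.1896
After 'pass': P(supplier A) = 0.65·0.1896 / (0.65·0.1896 + 0.2·0.8104) ≈ 0.4319

0.432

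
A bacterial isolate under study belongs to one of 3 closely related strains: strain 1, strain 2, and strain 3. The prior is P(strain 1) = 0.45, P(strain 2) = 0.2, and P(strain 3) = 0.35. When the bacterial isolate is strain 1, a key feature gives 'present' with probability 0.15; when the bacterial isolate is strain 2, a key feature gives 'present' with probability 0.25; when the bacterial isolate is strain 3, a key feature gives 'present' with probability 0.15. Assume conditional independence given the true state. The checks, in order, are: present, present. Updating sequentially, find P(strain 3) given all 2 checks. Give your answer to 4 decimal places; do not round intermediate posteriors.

0.2582

Each posterior becomes the prior for the next update.
After 'present': normaliser = 0.15·0.4500 + 0.25·0.2000 + 0.15·0.3500; P(strain 1) ≈ 0.3971, P(strain 2) ≈ 0.2941, P(strain 3) ≈ 0.3088
After 'present': normaliser = 0.15·0.3971 + 0.25·0.2941 + 0.15·0.3088; P(strain 1) ≈ 0.3320, P(strain 2) ≈ 0.4098, P(strain 3) ≈ 0.2582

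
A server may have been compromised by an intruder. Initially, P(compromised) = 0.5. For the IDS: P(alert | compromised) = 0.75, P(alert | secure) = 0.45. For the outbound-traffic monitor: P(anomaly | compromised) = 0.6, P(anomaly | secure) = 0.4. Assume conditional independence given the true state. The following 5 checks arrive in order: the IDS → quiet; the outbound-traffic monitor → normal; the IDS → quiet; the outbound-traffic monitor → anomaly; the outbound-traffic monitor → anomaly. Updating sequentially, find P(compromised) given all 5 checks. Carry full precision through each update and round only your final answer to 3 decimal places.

Apply Bayes' rule sequentially, carrying P(compromised) forward.
After the IDS='quiet': P(compromised) = 0.25·0.5000 / (0.25·0.5000 + 0.55·0.5000) ≈ 0.3125
After the outbound-traffic monitor='normal': P(compromised) = 0.4·0.3125 / (0.4·0.3125 + 0.6·0.6875) ≈ 0.2326
After the IDS='quiet': P(compromised) = 0.25·0.2326 / (0.25·0.2326 + 0.55·0.7674) ≈ 0.1211
After the outbound-traffic monitor='anomaly': P(compromised) = 0.6·0.1211 / (0.6·0.1211 + 0.4·0.8789) ≈ 0.1712
After the outbound-traffic monitor='anomaly': P(compromised) = 0.6·0.1712 / (0.6·0.1712 + 0.4·0.8288) ≈ 0.2366

0.237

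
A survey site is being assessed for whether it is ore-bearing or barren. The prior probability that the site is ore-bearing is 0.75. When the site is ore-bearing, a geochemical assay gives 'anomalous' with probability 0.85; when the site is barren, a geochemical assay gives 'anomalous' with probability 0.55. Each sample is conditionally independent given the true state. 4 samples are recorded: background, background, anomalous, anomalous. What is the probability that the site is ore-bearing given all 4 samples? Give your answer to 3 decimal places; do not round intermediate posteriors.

After 'background': P(ore) = 0.15·0.7500 / (0.15·0.7500 + 0.45·0.2500) ≈ 0.5000
After 'background': P(ore) = 0.15·0.5000 / (0.15·0.5000 + 0.45·0.5000) ≈ 0.2500
After 'anomalous': P(ore) = 0.85·0.2500 / (0.85·0.2500 + 0.55·0.7500) ≈ 0.3400
After 'anomalous': P(ore) = 0.85·0.3400 / (0.85·0.3400 + 0.55·0.6600) ≈ 0.4433

0.443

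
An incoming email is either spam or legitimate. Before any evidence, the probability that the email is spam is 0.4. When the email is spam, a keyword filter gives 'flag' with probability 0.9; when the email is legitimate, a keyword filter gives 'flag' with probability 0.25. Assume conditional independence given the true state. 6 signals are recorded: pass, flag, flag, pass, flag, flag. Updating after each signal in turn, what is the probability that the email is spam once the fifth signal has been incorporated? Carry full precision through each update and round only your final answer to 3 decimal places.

0.356

Apply Bayes' rule sequentially, carrying P(spam) forward.
After 'pass': P(spam) = 0.1·0.4000 / (0.1·0.4000 + 0.75·0.6000) ≈ 0.0816
After 'flag': P(spam) = 0.9·0.0816 / (0.9·0.0816 + 0.25·0.9184) ≈ 0.2424
After 'flag': P(spam) = 0.9·0.2424 / (0.9·0.2424 + 0.25·0.7576) ≈ 0.5353
After 'pass': P(spam) = 0.1·0.5353 / (0.1·0.5353 + 0.75·0.4647) ≈ 0.1331
After 'flag': P(spam) = 0.9·0.1331 / (0.9·0.1331 + 0.25·0.8669) ≈ 0.3561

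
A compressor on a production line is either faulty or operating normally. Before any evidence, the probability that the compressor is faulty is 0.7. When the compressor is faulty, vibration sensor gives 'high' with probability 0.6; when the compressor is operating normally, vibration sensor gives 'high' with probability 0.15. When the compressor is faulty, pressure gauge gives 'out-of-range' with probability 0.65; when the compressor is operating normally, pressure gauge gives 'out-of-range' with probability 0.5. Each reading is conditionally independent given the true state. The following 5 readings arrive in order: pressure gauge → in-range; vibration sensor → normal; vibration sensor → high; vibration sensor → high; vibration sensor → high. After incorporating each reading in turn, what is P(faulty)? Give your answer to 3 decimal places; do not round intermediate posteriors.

Apply Bayes' rule sequentially, carrying P(faulty) forward.
After pressure gauge='in-range': P(faulty) = 0.35·0.7000 / (0.35·0.7000 + 0.5·0.3000) ≈ 0.6203
After vibration sensor='normal': P(faulty) = 0.4·0.6203 / (0.4·0.6203 + 0.85·0.3797) ≈ 0.4346
After vibration sensor='high': P(faulty) = 0.6·0.4346 / (0.6·0.4346 + 0.15·0.5654) ≈ 0.7546
After vibration sensor='high': P(faulty) = 0.6·0.7546 / (0.6·0.7546 + 0.15·0.2454) ≈ 0.9248
After vibration sensor='high': P(faulty) = 0.6·0.9248 / (0.6·0.9248 + 0.15·0.0752) ≈ 0.9801

0.980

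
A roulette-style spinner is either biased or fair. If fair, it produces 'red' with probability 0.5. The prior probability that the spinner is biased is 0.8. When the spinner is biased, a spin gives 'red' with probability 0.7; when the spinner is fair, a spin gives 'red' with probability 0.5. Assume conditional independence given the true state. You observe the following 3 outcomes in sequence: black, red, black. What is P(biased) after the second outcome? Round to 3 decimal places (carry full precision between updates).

0.771

After 'black': P(biased) = 0.3·0.8000 / (0.3·0.8000 + 0.5·0.2000) ≈ 0.7059
After 'red': P(biased) = 0.7·0.7059 / (0.7·0.7059 + 0.5·0.2941) ≈ 0.7706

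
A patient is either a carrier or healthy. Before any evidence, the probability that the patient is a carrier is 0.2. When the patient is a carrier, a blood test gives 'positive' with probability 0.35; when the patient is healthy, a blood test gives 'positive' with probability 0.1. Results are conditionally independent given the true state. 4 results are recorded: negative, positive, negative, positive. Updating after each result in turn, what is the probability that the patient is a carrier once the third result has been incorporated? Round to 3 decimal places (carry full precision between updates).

0.313

Each posterior becomes the prior for the next update.
After 'negative': P(carrier) = 0.65·0.2000 / (0.65·0.2000 + 0.9·0.8000) ≈ 0.1529
After 'positive': P(carrier) = 0.35·0.1529 / (0.35·0.1529 + 0.1·0.8471) ≈ 0.3872
After 'negative': P(carrier) = 0.65·0.3872 / (0.65·0.3872 + 0.9·0.6128) ≈ 0.3134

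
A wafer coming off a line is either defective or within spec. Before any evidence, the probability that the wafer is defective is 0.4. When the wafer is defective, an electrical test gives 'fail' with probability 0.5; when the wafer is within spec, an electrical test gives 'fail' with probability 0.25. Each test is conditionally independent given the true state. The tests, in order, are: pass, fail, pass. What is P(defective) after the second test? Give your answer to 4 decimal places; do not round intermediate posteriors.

0.4706

Each posterior becomes the prior for the next update.
After 'pass': P(defective) = 0.5·0.4000 / (0.5·0.4000 + 0.75·0.6000) ≈ 0.3077
After 'fail': P(defective) = 0.5·0.3077 / (0.5·0.3077 + 0.25·0.6923) ≈ 0.4706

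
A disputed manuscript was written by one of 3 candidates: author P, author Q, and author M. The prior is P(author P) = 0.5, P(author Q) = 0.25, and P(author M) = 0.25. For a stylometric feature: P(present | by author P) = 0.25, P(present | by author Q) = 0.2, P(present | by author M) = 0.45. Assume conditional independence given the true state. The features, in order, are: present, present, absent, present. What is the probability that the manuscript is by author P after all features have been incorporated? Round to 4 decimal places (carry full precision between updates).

After 'present': normaliser = 0.25·0.5000 + 0.2·0.2500 + 0.45·0.2500; P(author P) ≈ 0.4348, P(author Q) ≈ 0.1739, P(author M) ≈ 0.3913
After 'present': normaliser = 0.25·0.4348 + 0.2·0.1739 + 0.45·0.3913; P(author P) ≈ 0.3401, P(author Q) ≈ 0.1088, P(author M) ≈ 0.5510
After 'absent': normaliser = 0.75·0.3401 + 0.8·0.1088 + 0.55·0.5510; P(author P) ≈ 0.3954, P(author Q) ≈ 0.1349, P(author M) ≈ 0.4697
After 'present': normaliser = 0.25·0.3954 + 0.2·0.1349 + 0.45·0.4697; P(author P) ≈ 0.2931, P(author Q) ≈ 0.0800, P(author M) ≈ 0.6268

0.2931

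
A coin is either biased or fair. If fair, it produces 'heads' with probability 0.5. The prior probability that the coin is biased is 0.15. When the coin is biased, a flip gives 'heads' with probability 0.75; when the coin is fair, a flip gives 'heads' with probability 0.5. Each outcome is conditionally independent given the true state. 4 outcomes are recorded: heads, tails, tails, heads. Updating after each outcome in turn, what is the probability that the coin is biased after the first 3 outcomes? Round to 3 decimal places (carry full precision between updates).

0.062

Each posterior becomes the prior for the next update.
After 'heads': P(biased) = 0.75·0.1500 / (0.75·0.1500 + 0.5·0.8500) ≈ 0.2093
After 'tails': P(biased) = 0.25·0.2093 / (0.25·0.2093 + 0.5·0.7907) ≈ 0.1169
After 'tails': P(biased) = 0.25·0.1169 / (0.25·0.1169 + 0.5·0.8831) ≈ 0.0621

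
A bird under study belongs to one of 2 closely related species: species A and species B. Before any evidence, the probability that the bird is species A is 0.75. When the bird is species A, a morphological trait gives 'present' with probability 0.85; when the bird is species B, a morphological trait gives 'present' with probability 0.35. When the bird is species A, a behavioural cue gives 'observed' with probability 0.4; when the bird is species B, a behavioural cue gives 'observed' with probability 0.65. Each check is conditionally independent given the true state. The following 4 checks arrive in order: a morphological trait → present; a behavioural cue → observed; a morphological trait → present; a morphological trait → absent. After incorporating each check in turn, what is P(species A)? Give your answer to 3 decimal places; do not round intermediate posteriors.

0.715

After a morphological trait='present': P(species A) = 0.85·0.7500 / (0.85·0.7500 + 0.35·0.2500) ≈ 0.8793
After a behavioural cue='observed': P(species A) = 0.4·0.8793 / (0.4·0.8793 + 0.65·0.1207) ≈ 0.8176
After a morphological trait='present': P(species A) = 0.85·0.8176 / (0.85·0.8176 + 0.35·0.1824) ≈ 0.9159
After a morphological trait='absent': P(species A) = 0.15·0.9159 / (0.15·0.9159 + 0.65·0.0841) ≈ 0.7153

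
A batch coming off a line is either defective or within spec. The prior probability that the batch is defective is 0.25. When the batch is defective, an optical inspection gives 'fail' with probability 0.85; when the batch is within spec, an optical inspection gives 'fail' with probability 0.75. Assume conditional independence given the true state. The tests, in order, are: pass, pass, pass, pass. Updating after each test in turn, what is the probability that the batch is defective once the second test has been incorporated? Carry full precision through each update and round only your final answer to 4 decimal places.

After 'pass': P(defective) = 0.15·0.2500 / (0.15·0.2500 + 0.25·0.7500) ≈ 0.1667
After 'pass': P(defective) = 0.15·0.1667 / (0.15·0.1667 + 0.25·0.8333) ≈ 0.1071

0.1071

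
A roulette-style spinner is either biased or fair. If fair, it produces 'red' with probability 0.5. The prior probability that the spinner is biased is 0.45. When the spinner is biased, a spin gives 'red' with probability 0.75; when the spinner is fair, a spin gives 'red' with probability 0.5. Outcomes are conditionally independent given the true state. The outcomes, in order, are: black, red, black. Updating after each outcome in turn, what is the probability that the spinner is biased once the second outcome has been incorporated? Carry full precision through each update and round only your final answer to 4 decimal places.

Apply Bayes' rule sequentially, carrying P(biased) forward.
After 'black': P(biased) = 0.25·0.4500 / (0.25·0.4500 + 0.5·0.5500) ≈ 0.2903
After 'red': P(biased) = 0.75·0.2903 / (0.75·0.2903 + 0.5·0.7097) ≈ 0.3803

0.3803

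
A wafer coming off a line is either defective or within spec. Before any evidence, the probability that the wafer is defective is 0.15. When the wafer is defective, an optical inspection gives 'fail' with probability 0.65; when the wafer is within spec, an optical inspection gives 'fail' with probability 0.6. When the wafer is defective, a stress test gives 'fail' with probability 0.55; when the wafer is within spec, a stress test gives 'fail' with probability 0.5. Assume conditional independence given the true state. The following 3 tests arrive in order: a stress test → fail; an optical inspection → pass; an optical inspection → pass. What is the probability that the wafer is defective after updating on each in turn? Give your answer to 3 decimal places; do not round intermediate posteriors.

0.129

After a stress test='fail': P(defective) = 0.55·0.1500 / (0.55·0.1500 + 0.5·0.8500) ≈ 0.1626
After an optical inspection='pass': P(defective) = 0.35·0.1626 / (0.35·0.1626 + 0.4·0.8374) ≈ 0.1452
After an optical inspection='pass': P(defective) = 0.35·0.1452 / (0.35·0.1452 + 0.4·0.8548) ≈ 0.1294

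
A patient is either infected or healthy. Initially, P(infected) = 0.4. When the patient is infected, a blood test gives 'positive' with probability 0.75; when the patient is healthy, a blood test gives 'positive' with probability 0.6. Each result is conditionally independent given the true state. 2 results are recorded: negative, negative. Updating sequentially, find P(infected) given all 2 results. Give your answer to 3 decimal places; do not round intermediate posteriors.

0.207

Apply Bayes' rule sequentially, carrying P(infected) forward.
After 'negative': P(infected) = 0.25·0.4000 / (0.25·0.4000 + 0.4·0.6000) ≈ 0.2941
After 'negative': P(infected) = 0.25·0.2941 / (0.25·0.2941 + 0.4·0.7059) ≈ 0.2066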